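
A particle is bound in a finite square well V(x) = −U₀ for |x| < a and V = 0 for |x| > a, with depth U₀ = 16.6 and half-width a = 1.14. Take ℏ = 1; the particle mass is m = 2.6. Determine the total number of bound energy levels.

N = 7

Define the well-strength parameter z₀ = (a/ℏ)√(2mU₀) = 1.14 × √(2·2.6·16.6) = 10.59.
The even/odd transcendental equations gain one root per π/2 in z₀, giving N = 1 + ⌊2z₀/π⌋ = 1 + ⌊6.743⌋ = 7.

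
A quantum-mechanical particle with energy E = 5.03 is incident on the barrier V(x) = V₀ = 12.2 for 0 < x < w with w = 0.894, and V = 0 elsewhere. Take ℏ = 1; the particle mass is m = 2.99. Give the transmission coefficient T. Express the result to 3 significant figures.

Since E < V₀ the interior solution is evanescent with decay constant κ = √(2m(V₀ − E))/ℏ = 6.548.
κw = 5.854, sinh(κw) = 174.3.
The exact tunnelling result is T⁻¹ = 1 + V₀² sinh²(κw) / [4E(V₀ − E)] = 31350, so T = 0.0000319.

T = 0.0000319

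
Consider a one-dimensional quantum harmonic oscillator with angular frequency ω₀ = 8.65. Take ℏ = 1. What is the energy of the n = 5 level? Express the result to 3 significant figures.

The oscillator eigenvalues are E_n = ℏω₀(n + ½), so E_5 = 8.65 × 5.5 = 47.58.

E = 47.6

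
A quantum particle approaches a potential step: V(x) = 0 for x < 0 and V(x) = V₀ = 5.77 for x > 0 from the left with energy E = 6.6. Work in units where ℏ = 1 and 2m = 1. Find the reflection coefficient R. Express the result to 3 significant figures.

The wavenumbers are k₁ = √(2mE)/ℏ = 2.569 on the left and k₂ = √(2m(E − V₀))/ℏ = 0.9110 on the right.
Matching ψ and ψ′ at x = 0 gives r = (k₁ − k₂)/(k₁ + k₂), so R = r² = 0.2270 and T = 1 − R = 0.7730.

R = 0.227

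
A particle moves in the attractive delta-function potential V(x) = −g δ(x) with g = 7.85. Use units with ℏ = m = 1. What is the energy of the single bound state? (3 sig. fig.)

For x ≠ 0 the bound state is ψ ∝ e^{−κ|x|}; integrating the TISE across the delta gives the cusp condition 2κ = 2mg/ℏ², so κ = 7.850.
Then E = −ℏ²κ²/(2m) = −mg²/(2ℏ²) = -30.81.

E = -30.8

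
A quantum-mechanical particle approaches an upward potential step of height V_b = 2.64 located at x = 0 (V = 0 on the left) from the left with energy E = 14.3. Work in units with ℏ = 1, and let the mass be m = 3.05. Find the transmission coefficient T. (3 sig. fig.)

On each side the TISE gives plane waves with k = √(2m(E − V))/ℏ: k₁ = √(2·3.05·14.3) = 9.340, k₂ = √(2·3.05·11.66) = 8.434.
Continuity of ψ and ψ′ at the step yields the reflection amplitude r = (k₁ − k₂)/(k₁ + k₂) = 0.05098; thus R = |r|² = 0.002599, T = 0.9974.

T = 0.997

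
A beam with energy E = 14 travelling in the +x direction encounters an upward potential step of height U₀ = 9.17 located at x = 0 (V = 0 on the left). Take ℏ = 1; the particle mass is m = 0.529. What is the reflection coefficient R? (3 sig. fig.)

The wavenumbers are k₁ = √(2mE)/ℏ = 3.849 on the left and k₂ = √(2m(E − U₀))/ℏ = 2.261 on the right.
Matching ψ and ψ′ at x = 0 gives r = (k₁ − k₂)/(k₁ + k₂), so R = r² = 0.06757 and T = 1 − R = 0.9324.

R = 0.0676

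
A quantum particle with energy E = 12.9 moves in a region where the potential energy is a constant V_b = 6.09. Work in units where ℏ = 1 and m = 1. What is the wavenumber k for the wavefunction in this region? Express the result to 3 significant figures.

With E > V_b the solution is oscillatory, ψ ∝ e^{±ikx} with k = √(2m(E − V_b))/ℏ.
k = √(2 × 1 × 6.81) = 3.691.

k = 3.69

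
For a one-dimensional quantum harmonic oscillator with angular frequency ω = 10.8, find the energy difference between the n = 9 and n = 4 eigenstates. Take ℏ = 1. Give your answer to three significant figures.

E_n = ℏω(n + ½), so ΔE = (9 − 4) ℏω = 5 × 10.8 = 54.00.

ΔE = 54.0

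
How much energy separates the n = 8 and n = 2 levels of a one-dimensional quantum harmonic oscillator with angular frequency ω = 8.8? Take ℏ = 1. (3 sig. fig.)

ΔE = 52.8

E_n = ℏω(n + ½), so ΔE = (8 − 2) ℏω = 6 × 8.8 = 52.80.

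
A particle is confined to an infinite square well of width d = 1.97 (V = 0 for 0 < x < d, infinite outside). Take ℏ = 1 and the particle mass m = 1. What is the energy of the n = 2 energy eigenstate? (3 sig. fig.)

E = 5.09

The infinite-well eigenfunctions ψ_n = √(2/d) sin(nπx/d) vanish at both walls, giving E_n = n²π²ℏ²/(2md²).
E_2 = 2² × π² / (2 × 1 × 1.97²) = 5.086.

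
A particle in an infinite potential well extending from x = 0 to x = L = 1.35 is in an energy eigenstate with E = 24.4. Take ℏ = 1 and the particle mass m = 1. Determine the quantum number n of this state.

n = 3

For an infinite well E_n = n²π²ℏ²/(2mL²), so n = (L/πℏ)√(2mE).
n = (1.35/π) × √(2 × 1 × 24.4) = 3.002 → n = 3.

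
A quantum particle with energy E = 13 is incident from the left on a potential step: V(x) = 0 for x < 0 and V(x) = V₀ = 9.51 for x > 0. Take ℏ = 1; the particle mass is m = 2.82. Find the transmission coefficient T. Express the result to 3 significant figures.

T = 0.899

On each side the TISE gives plane waves with k = √(2m(E − V))/ℏ: k₁ = √(2·2.82·13) = 8.563, k₂ = √(2·2.82·3.49) = 4.437.
Matching ψ and ψ′ at x = 0 gives r = (k₁ − k₂)/(k₁ + k₂), so R = r² = 0.1007 and T = 1 − R = 0.8993.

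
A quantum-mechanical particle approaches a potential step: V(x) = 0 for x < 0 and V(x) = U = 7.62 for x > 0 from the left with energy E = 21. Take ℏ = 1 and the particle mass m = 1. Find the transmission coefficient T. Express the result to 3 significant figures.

The wavenumbers are k₁ = √(2mE)/ℏ = 6.481 on the left and k₂ = √(2m(E − U))/ℏ = 5.173 on the right.
Matching ψ and ψ′ at x = 0 gives r = (k₁ − k₂)/(k₁ + k₂), so R = r² = 0.01259 and T = 1 − R = 0.9874.

T = 0.987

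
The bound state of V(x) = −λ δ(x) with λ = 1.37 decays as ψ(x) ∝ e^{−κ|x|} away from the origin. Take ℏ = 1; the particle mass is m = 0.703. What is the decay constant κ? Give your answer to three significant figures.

Integrate −(ℏ²/2m)ψ'' − λδ(x)ψ = Eψ from −ε to +ε: the ψ'' term gives ψ'(0⁺) − ψ'(0⁻) and the δ term gives −(2mλ/ℏ²)ψ(0).
With ψ ∝ e^{−κ|x|} this yields −2κ = −2mλ/ℏ², so κ = mλ/ℏ² = 0.9631.

κ = 0.963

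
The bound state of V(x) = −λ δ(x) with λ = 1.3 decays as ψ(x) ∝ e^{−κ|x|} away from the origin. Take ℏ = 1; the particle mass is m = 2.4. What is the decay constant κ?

Integrating the TISE across x = 0 gives the cusp condition ψ'(0⁺) − ψ'(0⁻) = −(2mλ/ℏ²)ψ(0).
With ψ ∝ e^{−κ|x|} this yields −2κ = −2mλ/ℏ², so κ = mλ/ℏ² = 3.120.

κ = 3.12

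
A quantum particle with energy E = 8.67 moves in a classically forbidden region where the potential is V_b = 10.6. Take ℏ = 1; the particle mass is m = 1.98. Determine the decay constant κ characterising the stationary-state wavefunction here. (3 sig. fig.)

κ = 2.76

Since E < V_b the TISE in this region is ψ'' = κ²ψ with κ = √(2m(V_b − E))/ℏ.
κ = √(2 × 1.98 × 1.93) = 2.765.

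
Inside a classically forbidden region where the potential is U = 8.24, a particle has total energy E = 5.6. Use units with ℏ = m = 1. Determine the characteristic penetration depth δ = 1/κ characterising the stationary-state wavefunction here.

δ = 0.435

Since E < U the TISE in this region is ψ'' = κ²ψ with κ = √(2m(U − E))/ℏ.
κ = √(2 × 1 × 2.64) = 2.298. The penetration depth is δ = 1/κ = 0.435.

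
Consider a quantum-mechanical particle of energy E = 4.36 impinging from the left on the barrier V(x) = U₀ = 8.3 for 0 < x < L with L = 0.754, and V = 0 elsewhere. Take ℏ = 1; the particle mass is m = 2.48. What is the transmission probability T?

T = 0.00507

E < U₀: inside the barrier ψ ∝ e^{±κx} with κ = √(2m(U₀ − E))/ℏ = 4.421.
κL = 3.333, sinh(κL) = 14.00.
Matching ψ, ψ′ at both faces gives T = [1 + U₀² sinh²(κL) / (4E(U₀ − E))]⁻¹ = 1/197.4 = 0.00507.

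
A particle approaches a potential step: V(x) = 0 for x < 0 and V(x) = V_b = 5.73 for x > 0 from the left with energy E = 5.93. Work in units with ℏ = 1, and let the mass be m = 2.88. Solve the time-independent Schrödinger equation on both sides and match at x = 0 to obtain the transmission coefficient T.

T = 0.524

The wavenumbers are k₁ = √(2mE)/ℏ = 5.844 on the left and k₂ = √(2m(E − V_b))/ℏ = 1.073 on the right.
Continuity of ψ and ψ′ at the step yields the reflection amplitude r = (k₁ − k₂)/(k₁ + k₂) = 0.6897; thus R = |r|² = 0.4757, T = 0.5243.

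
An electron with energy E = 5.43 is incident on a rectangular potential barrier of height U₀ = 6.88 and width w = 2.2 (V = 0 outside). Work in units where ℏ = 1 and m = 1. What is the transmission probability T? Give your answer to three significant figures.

E < U₀: inside the barrier ψ ∝ e^{±κx} with κ = √(2m(U₀ − E))/ℏ = 1.703.
κw = 3.746, sinh(κw) = 21.17.
Matching ψ, ψ′ at both faces gives T = [1 + U₀² sinh²(κw) / (4E(U₀ − E))]⁻¹ = 1/674.8 = 0.00148.

T = 0.00148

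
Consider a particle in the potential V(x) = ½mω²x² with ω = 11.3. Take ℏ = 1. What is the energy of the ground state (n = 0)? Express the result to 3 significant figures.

E = 5.65

Using E_n = (n + ½)ℏω: E_0 = 0.5 × 11.3 = 5.650.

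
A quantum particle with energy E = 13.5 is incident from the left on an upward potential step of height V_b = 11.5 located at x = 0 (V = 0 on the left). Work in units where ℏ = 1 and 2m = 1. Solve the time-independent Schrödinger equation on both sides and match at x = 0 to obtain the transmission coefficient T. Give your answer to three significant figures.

On each side the TISE gives plane waves with k = √(2m(E − V))/ℏ: k₁ = √(2·½·13.5) = 3.674, k₂ = √(2·½·2) = 1.414.
Continuity of ψ and ψ′ at the step yields the reflection amplitude r = (k₁ − k₂)/(k₁ + k₂) = 0.4441; thus R = |r|² = 0.1973, T = 0.8027.

T = 0.803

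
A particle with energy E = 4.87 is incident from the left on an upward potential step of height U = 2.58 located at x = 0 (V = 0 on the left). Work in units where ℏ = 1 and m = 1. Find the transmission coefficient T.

The wavenumbers are k₁ = √(2mE)/ℏ = 3.121 on the left and k₂ = √(2m(E − U))/ℏ = 2.140 on the right.
Matching ψ and ψ′ at x = 0 gives r = (k₁ − k₂)/(k₁ + k₂), so R = r² = 0.03476 and T = 1 − R = 0.9652.

T = 0.965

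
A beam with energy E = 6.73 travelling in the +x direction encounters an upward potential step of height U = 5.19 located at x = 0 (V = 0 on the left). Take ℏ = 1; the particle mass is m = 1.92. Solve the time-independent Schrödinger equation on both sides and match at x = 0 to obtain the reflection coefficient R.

On each side the TISE gives plane waves with k = √(2m(E − V))/ℏ: k₁ = √(2·1.92·6.73) = 5.084, k₂ = √(2·1.92·1.54) = 2.432.
Matching ψ and ψ′ at x = 0 gives r = (k₁ − k₂)/(k₁ + k₂), so R = r² = 0.1245 and T = 1 − R = 0.8755.

R = 0.125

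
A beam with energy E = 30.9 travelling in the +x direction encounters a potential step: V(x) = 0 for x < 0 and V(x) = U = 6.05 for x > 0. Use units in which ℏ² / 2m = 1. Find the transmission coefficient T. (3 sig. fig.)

T = 0.997

On each side the TISE gives plane waves with k = √(2m(E − V))/ℏ: k₁ = √(2·½·30.9) = 5.559, k₂ = √(2·½·24.85) = 4.985.
Matching ψ and ψ′ at x = 0 gives r = (k₁ − k₂)/(k₁ + k₂), so R = r² = 0.002962 and T = 1 − R = 0.9970.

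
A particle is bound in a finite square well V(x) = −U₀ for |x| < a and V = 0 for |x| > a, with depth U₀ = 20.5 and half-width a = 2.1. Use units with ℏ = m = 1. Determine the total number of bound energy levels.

N = 9

Define the well-strength parameter z₀ = (a/ℏ)√(2mU₀) = 2.1 × √(2·1·20.5) = 13.45.
A new bound state (alternating even/odd) appears each time z₀ passes a multiple of π/2, so N = ⌊2z₀/π⌋ + 1 = ⌊8.560⌋ + 1 = 9.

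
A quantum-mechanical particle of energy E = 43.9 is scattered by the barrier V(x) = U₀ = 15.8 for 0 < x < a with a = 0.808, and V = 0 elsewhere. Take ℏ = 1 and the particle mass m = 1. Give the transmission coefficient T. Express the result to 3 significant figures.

T = 0.997

Above the barrier the interior wavenumber is k₂ = √(2m(E − U₀))/ℏ = 7.497, giving phase k₂a = 6.057.
T = [1 + U₀² sin²(k₂a) / (4E(E − U₀))]⁻¹ = 1/1.003 = 0.997.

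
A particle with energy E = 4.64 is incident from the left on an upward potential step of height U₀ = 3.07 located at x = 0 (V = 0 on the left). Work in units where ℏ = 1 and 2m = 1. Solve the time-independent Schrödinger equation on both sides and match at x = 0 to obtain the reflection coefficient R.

On each side the TISE gives plane waves with k = √(2m(E − V))/ℏ: k₁ = √(2·½·4.64) = 2.154, k₂ = √(2·½·1.57) = 1.253.
Matching ψ and ψ′ at x = 0 gives r = (k₁ − k₂)/(k₁ + k₂), so R = r² = 0.06994 and T = 1 − R = 0.9301.

R = 0.0699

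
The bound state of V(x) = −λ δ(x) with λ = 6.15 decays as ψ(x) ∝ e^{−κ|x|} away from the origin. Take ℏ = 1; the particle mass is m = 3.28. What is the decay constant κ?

Integrating the TISE across x = 0 gives the cusp condition ψ'(0⁺) − ψ'(0⁻) = −(2mλ/ℏ²)ψ(0).
With ψ ∝ e^{−κ|x|} this yields −2κ = −2mλ/ℏ², so κ = mλ/ℏ² = 20.17.

κ = 20.2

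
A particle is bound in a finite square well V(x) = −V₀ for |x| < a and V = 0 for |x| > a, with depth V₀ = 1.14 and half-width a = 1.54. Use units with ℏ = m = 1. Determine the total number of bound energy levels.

N = 2

Define the well-strength parameter z₀ = (a/ℏ)√(2mV₀) = 1.54 × √(2·1·1.14) = 2.325.
The even/odd transcendental equations gain one root per π/2 in z₀, giving N = 1 + ⌊2z₀/π⌋ = 1 + ⌊1.480⌋ = 2.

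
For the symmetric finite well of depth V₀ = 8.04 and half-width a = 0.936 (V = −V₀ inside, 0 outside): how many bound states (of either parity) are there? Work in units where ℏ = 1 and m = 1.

N = 3

The dimensionless depth is z₀ = a√(2mV₀)/ℏ = 0.936 × √(16.08) = 3.753.
The even/odd transcendental equations gain one root per π/2 in z₀, giving N = 1 + ⌊2z₀/π⌋ = 1 + ⌊2.389⌋ = 3.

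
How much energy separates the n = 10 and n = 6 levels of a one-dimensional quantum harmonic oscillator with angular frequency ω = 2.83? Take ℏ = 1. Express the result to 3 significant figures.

ΔE = 11.3

E_n = ℏω(n + ½), so ΔE = (10 − 6) ℏω = 4 × 2.83 = 11.32.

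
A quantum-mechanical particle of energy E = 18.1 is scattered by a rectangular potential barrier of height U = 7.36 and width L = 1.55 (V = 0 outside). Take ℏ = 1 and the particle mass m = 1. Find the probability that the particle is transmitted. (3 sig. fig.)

Above the barrier the interior wavenumber is k₂ = √(2m(E − U))/ℏ = 4.635, giving phase k₂L = 7.184.
T = [1 + U² sin²(k₂L) / (4E(E − U))]⁻¹ = 1/1.043 = 0.959.

T = 0.959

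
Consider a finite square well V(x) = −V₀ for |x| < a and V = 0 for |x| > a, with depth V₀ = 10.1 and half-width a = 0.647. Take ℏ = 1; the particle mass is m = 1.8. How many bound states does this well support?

The dimensionless depth is z₀ = a√(2mV₀)/ℏ = 0.647 × √(36.36) = 3.901.
The even/odd transcendental equations gain one root per π/2 in z₀, giving N = 1 + ⌊2z₀/π⌋ = 1 + ⌊2.484⌋ = 3.

N = 3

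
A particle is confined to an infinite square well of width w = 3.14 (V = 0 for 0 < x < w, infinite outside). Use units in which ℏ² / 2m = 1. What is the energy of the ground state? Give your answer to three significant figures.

The infinite-well eigenfunctions ψ_n = √(2/w) sin(nπx/w) vanish at both walls, giving E_n = n²π²ℏ²/(2mw²).
E_1 = 1² × π² / (2 × 0.5 × 3.14²) = 1.001.

E = 1.00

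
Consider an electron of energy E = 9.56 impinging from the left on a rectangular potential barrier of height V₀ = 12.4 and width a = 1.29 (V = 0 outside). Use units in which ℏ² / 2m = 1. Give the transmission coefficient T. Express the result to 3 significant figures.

T = 0.0361

E < V₀: inside the barrier ψ ∝ e^{±κx} with κ = √(2m(V₀ − E))/ℏ = 1.685.
κa = 2.174, sinh(κa) = 4.340.
Matching ψ, ψ′ at both faces gives T = [1 + V₀² sinh²(κa) / (4E(V₀ − E))]⁻¹ = 1/27.66 = 0.0361.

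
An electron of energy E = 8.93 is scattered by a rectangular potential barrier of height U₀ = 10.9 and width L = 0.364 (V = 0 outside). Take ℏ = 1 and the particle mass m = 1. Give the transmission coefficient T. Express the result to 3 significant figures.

E < U₀: inside the barrier ψ ∝ e^{±κx} with κ = √(2m(U₀ − E))/ℏ = 1.985.
κL = 0.7225, sinh(κL) = 0.7870.
The exact tunnelling result is T⁻¹ = 1 + U₀² sinh²(κL) / [4E(U₀ − E)] = 2.046, so T = 0.489.

T = 0.489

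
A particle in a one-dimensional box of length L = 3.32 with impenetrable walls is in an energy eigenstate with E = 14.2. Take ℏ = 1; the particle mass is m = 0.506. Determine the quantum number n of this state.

n = 4

For an infinite well E_n = n²π²ℏ²/(2mL²), so n = (L/πℏ)√(2mE).
n = (3.32/π) × √(2 × 0.506 × 14.2) = 4.006 → n = 4.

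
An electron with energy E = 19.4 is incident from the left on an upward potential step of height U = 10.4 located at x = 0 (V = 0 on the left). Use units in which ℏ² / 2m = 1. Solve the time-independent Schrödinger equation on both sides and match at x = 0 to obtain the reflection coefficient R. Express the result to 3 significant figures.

R = 0.0360

On each side the TISE gives plane waves with k = √(2m(E − V))/ℏ: k₁ = √(2·½·19.4) = 4.405, k₂ = √(2·½·9) = 3.000.
Continuity of ψ and ψ′ at the step yields the reflection amplitude r = (k₁ − k₂)/(k₁ + k₂) = 0.1897; thus R = |r|² = 0.03598, T = 0.9640.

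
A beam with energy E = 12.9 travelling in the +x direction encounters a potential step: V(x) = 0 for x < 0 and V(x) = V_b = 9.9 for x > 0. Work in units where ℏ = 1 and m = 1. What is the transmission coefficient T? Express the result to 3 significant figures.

T = 0.878

On each side the TISE gives plane waves with k = √(2m(E − V))/ℏ: k₁ = √(2·1·12.9) = 5.079, k₂ = √(2·1·3) = 2.449.
Continuity of ψ and ψ′ at the step yields the reflection amplitude r = (k₁ − k₂)/(k₁ + k₂) = 0.3493; thus R = |r|² = 0.1220, T = 0.8780.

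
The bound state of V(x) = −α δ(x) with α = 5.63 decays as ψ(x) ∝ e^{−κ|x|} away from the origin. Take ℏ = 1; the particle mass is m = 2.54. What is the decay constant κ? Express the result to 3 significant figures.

Integrating the TISE across x = 0 gives the cusp condition ψ'(0⁺) − ψ'(0⁻) = −(2mα/ℏ²)ψ(0).
With ψ ∝ e^{−κ|x|} this yields −2κ = −2mα/ℏ², so κ = mα/ℏ² = 14.30.

κ = 14.3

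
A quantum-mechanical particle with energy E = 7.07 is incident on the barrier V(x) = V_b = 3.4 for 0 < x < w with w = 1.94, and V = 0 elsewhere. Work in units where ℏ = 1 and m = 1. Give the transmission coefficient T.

E > V_b: inside the barrier k₂ = √(2m(E − V_b))/ℏ = 2.709, k₂w = 5.256.
T = [1 + V_b² sin²(k₂w) / (4E(E − V_b))]⁻¹ = 1/1.082 = 0.925.

T = 0.925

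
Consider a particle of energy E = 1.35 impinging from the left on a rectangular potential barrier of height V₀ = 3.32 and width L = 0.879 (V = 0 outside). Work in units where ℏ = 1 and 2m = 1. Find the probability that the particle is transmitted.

T = 0.281

Since E < V₀ the interior solution is evanescent with decay constant κ = √(2m(V₀ − E))/ℏ = 1.404.
κL = 1.234, sinh(κL) = 1.571.
Matching ψ, ψ′ at both faces gives T = [1 + V₀² sinh²(κL) / (4E(V₀ − E))]⁻¹ = 1/3.559 = 0.281.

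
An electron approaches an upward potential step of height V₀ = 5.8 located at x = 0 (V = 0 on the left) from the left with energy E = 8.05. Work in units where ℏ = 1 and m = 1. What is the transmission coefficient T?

The wavenumbers are k₁ = √(2mE)/ℏ = 4.012 on the left and k₂ = √(2m(E − V₀))/ℏ = 2.121 on the right.
Matching ψ and ψ′ at x = 0 gives r = (k₁ − k₂)/(k₁ + k₂), so R = r² = 0.09506 and T = 1 − R = 0.9049.

T = 0.905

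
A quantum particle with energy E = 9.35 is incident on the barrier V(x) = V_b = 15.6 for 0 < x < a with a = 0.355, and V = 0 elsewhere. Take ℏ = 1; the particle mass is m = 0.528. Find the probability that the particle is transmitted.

Since E < V_b the interior solution is evanescent with decay constant κ = √(2m(V_b − E))/ℏ = 2.569.
κa = 0.9120, sinh(κa) = 1.044.
The exact tunnelling result is T⁻¹ = 1 + V_b² sinh²(κa) / [4E(V_b − E)] = 2.134, so T = 0.469.

T = 0.469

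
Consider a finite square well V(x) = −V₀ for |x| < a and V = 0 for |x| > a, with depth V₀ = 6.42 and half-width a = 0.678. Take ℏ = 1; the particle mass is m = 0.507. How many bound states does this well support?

The dimensionless depth is z₀ = a√(2mV₀)/ℏ = 0.678 × √(6.510) = 1.730.
The even/odd transcendental equations gain one root per π/2 in z₀, giving N = 1 + ⌊2z₀/π⌋ = 1 + ⌊1.101⌋ = 2.

N = 2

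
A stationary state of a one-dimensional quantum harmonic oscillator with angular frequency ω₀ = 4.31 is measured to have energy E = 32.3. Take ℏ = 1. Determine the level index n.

n = 7

E_n = ℏω₀(n + ½) ⇒ n = E/(ℏω₀) − ½ = 32.3/4.31 − 0.5 = 6.994 → n = 7.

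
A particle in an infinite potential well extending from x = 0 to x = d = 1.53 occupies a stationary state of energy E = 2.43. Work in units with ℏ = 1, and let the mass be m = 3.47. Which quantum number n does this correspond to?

n = 2

From E_n = n²π²ℏ²/(2md²) invert to n = √(2md²E)/(πℏ).
n = (1.53/π) × √(2 × 3.47 × 2.43) = 2.000 → n = 2.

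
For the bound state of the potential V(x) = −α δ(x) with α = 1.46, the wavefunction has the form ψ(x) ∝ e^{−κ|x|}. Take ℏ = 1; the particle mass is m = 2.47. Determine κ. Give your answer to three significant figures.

κ = 3.61

Integrating the TISE across x = 0 gives the cusp condition ψ'(0⁺) − ψ'(0⁻) = −(2mα/ℏ²)ψ(0).
With ψ ∝ e^{−κ|x|} this yields −2κ = −2mα/ℏ², so κ = mα/ℏ² = 3.606.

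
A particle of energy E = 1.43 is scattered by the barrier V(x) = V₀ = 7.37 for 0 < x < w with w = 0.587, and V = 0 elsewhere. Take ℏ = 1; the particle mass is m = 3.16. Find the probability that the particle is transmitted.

E < V₀: inside the barrier ψ ∝ e^{±κx} with κ = √(2m(V₀ − E))/ℏ = 6.127.
κw = 3.597, sinh(κw) = 18.22.
Matching ψ, ψ′ at both faces gives T = [1 + V₀² sinh²(κw) / (4E(V₀ − E))]⁻¹ = 1/531.9 = 0.00188.

T = 0.00188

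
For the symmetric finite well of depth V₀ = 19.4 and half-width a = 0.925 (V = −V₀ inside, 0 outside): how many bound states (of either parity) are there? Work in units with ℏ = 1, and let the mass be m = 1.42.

Define the well-strength parameter z₀ = (a/ℏ)√(2mV₀) = 0.925 × √(2·1.42·19.4) = 6.866.
A new bound state (alternating even/odd) appears each time z₀ passes a multiple of π/2, so N = ⌊2z₀/π⌋ + 1 = ⌊4.371⌋ + 1 = 5.

N = 5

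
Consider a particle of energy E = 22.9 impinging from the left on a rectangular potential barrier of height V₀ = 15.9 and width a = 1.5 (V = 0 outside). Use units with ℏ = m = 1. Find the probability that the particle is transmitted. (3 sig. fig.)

T = 0.868

E > V₀: inside the barrier k₂ = √(2m(E − V₀))/ℏ = 3.742, k₂a = 5.612.
Matching at both interfaces gives T⁻¹ = 1 + V₀² sin²(k₂a) / [4E(E − V₀)] = 1.152, hence T = 0.868.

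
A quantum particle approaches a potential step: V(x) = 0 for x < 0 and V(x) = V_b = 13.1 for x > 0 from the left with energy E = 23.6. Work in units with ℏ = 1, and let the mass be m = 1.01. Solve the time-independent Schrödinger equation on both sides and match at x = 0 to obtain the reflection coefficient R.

R = 0.0399

On each side the TISE gives plane waves with k = √(2m(E − V))/ℏ: k₁ = √(2·1.01·23.6) = 6.904, k₂ = √(2·1.01·10.5) = 4.605.
Continuity of ψ and ψ′ at the step yields the reflection amplitude r = (k₁ − k₂)/(k₁ + k₂) = 0.1997; thus R = |r|² = 0.03990, T = 0.9601.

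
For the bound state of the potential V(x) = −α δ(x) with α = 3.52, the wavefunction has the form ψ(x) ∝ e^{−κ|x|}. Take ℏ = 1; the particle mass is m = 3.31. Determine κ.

Integrating the TISE across x = 0 gives the cusp condition ψ'(0⁺) − ψ'(0⁻) = −(2mα/ℏ²)ψ(0).
With ψ ∝ e^{−κ|x|} this yields −2κ = −2mα/ℏ², so κ = mα/ℏ² = 11.65.

κ = 11.7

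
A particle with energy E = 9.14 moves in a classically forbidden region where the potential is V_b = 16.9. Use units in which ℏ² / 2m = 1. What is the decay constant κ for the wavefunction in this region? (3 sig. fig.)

κ = 2.79

Since E < V_b the TISE in this region is ψ'' = κ²ψ with κ = √(2m(V_b − E))/ℏ.
κ = √(2 × 0.5 × 7.76) = 2.786.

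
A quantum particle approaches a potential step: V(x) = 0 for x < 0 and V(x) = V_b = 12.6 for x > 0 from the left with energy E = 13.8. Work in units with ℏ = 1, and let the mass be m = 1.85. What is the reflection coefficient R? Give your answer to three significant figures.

On each side the TISE gives plane waves with k = √(2m(E − V))/ℏ: k₁ = √(2·1.85·13.8) = 7.146, k₂ = √(2·1.85·1.2) = 2.107.
Continuity of ψ and ψ′ at the step yields the reflection amplitude r = (k₁ − k₂)/(k₁ + k₂) = 0.5445; thus R = |r|² = 0.2965, T = 0.7035.

R = 0.297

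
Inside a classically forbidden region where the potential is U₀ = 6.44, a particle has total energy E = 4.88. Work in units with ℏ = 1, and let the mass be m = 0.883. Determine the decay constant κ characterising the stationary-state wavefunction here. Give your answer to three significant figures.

κ = 1.66

Since E < U₀ the TISE in this region is ψ'' = κ²ψ with κ = √(2m(U₀ − E))/ℏ.
κ = √(2 × 0.883 × 1.56) = 1.660.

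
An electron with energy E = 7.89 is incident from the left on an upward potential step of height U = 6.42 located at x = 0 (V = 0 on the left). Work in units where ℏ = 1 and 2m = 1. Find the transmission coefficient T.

T = 0.842

The wavenumbers are k₁ = √(2mE)/ℏ = 2.809 on the left and k₂ = √(2m(E − U))/ℏ = 1.212 on the right.
Continuity of ψ and ψ′ at the step yields the reflection amplitude r = (k₁ − k₂)/(k₁ + k₂) = 0.3970; thus R = |r|² = 0.1576, T = 0.8424.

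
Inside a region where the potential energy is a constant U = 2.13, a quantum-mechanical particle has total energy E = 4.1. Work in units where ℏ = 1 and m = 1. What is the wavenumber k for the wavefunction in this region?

k = 1.98

With E > U the solution is oscillatory, ψ ∝ e^{±ikx} with k = √(2m(E − U))/ℏ.
k = √(2 × 1 × 1.97) = 1.985.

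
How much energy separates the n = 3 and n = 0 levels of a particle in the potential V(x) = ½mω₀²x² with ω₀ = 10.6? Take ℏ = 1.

E_n = ℏω₀(n + ½), so ΔE = (3 − 0) ℏω₀ = 3 × 10.6 = 31.80.

ΔE = 31.8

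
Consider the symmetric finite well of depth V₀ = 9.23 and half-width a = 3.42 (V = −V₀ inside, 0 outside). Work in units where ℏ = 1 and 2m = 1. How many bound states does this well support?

Define the well-strength parameter z₀ = (a/ℏ)√(2mV₀) = 3.42 × √(2·0.5·9.23) = 10.39.
The even/odd transcendental equations gain one root per π/2 in z₀, giving N = 1 + ⌊2z₀/π⌋ = 1 + ⌊6.615⌋ = 7.

N = 7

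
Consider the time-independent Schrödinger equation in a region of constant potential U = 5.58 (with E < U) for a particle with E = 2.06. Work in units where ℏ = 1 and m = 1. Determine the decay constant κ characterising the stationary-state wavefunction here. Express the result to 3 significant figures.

Since E < U the TISE in this region is ψ'' = κ²ψ with κ = √(2m(U − E))/ℏ.
κ = √(2 × 1 × 3.52) = 2.653.

κ = 2.65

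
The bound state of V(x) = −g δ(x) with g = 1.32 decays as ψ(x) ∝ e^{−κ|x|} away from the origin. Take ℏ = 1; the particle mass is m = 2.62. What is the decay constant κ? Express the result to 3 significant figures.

Integrating the TISE across x = 0 gives the cusp condition ψ'(0⁺) − ψ'(0⁻) = −(2mg/ℏ²)ψ(0).
With ψ ∝ e^{−κ|x|} this yields −2κ = −2mg/ℏ², so κ = mg/ℏ² = 3.458.

κ = 3.46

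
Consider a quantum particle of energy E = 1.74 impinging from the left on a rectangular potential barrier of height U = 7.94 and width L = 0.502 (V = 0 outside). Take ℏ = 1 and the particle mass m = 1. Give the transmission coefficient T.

Since E < U the interior solution is evanescent with decay constant κ = √(2m(U − E))/ℏ = 3.521.
κL = 1.768, sinh(κL) = 2.843.
The exact tunnelling result is T⁻¹ = 1 + U² sinh²(κL) / [4E(U − E)] = 12.81, so T = 0.0781.

T = 0.0781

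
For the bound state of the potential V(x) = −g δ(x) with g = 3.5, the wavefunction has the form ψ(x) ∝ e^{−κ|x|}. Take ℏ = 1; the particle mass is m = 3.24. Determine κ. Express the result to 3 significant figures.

κ = 11.3

Integrate −(ℏ²/2m)ψ'' − gδ(x)ψ = Eψ from −ε to +ε: the ψ'' term gives ψ'(0⁺) − ψ'(0⁻) and the δ term gives −(2mg/ℏ²)ψ(0).
With ψ ∝ e^{−κ|x|} this yields −2κ = −2mg/ℏ², so κ = mg/ℏ² = 11.34.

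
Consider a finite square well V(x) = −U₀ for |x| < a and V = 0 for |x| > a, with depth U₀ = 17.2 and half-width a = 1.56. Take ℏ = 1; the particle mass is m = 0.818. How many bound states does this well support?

Define the well-strength parameter z₀ = (a/ℏ)√(2mU₀) = 1.56 × √(2·0.818·17.2) = 8.275.
A new bound state (alternating even/odd) appears each time z₀ passes a multiple of π/2, so N = ⌊2z₀/π⌋ + 1 = ⌊5.268⌋ + 1 = 6.

N = 6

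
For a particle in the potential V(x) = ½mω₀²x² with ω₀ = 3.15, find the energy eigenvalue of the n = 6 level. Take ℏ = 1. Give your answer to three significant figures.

Using E_n = (n + ½)ℏω₀: E_6 = 6.5 × 3.15 = 20.48.

E = 20.5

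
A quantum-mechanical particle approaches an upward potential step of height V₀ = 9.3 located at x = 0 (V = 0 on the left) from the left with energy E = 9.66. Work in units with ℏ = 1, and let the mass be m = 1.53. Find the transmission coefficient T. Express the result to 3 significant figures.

On each side the TISE gives plane waves with k = √(2m(E − V))/ℏ: k₁ = √(2·1.53·9.66) = 5.437, k₂ = √(2·1.53·0.36) = 1.050.
Continuity of ψ and ψ′ at the step yields the reflection amplitude r = (k₁ − k₂)/(k₁ + k₂) = 0.6764; thus R = |r|² = 0.4575, T = 0.5425.

T = 0.543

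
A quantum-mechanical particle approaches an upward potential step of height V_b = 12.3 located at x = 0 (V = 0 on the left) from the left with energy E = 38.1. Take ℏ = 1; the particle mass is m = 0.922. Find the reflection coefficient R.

R = 0.00944

The wavenumbers are k₁ = √(2mE)/ℏ = 8.382 on the left and k₂ = √(2m(E − V_b))/ℏ = 6.897 on the right.
Continuity of ψ and ψ′ at the step yields the reflection amplitude r = (k₁ − k₂)/(k₁ + k₂) = 0.09715; thus R = |r|² = 0.009439, T = 0.9906.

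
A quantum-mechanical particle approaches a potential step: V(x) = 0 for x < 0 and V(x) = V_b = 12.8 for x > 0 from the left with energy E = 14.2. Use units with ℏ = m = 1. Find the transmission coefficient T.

On each side the TISE gives plane waves with k = √(2m(E − V))/ℏ: k₁ = √(2·1·14.2) = 5.329, k₂ = √(2·1·1.4) = 1.673.
Matching ψ and ψ′ at x = 0 gives r = (k₁ − k₂)/(k₁ + k₂), so R = r² = 0.2726 and T = 1 − R = 0.7274.

T = 0.727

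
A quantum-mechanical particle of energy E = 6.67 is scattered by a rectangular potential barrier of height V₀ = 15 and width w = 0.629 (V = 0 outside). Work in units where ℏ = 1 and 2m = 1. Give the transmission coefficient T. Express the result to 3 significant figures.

Since E < V₀ the interior solution is evanescent with decay constant κ = √(2m(V₀ − E))/ℏ = 2.886.
κw = 1.815, sinh(κw) = 2.990.
The exact tunnelling result is T⁻¹ = 1 + V₀² sinh²(κw) / [4E(V₀ − E)] = 10.05, so T = 0.0995.

T = 0.0995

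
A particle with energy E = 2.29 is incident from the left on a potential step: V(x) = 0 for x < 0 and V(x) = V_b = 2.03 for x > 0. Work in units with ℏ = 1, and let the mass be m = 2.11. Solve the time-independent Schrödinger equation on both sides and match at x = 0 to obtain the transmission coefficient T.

T = 0.754

The wavenumbers are k₁ = √(2mE)/ℏ = 3.109 on the left and k₂ = √(2m(E − V_b))/ℏ = 1.047 on the right.
Continuity of ψ and ψ′ at the step yields the reflection amplitude r = (k₁ − k₂)/(k₁ + k₂) = 0.4959; thus R = |r|² = 0.2460, T = 0.7540.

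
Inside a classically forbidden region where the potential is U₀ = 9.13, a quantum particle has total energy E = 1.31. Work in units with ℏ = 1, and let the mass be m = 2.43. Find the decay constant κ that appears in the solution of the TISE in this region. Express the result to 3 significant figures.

κ = 6.16

Since E < U₀ the TISE in this region is ψ'' = κ²ψ with κ = √(2m(U₀ − E))/ℏ.
κ = √(2 × 2.43 × 7.82) = 6.165.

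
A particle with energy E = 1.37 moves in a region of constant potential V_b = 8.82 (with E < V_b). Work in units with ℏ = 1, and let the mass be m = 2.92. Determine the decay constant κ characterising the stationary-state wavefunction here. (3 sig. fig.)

Since E < V_b the TISE in this region is ψ'' = κ²ψ with κ = √(2m(V_b − E))/ℏ.
κ = √(2 × 2.92 × 7.45) = 6.596.

κ = 6.60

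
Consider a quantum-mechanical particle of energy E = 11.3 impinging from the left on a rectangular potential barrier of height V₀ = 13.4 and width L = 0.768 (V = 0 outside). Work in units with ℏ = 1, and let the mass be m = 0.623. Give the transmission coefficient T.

Since E < V₀ the interior solution is evanescent with decay constant κ = √(2m(V₀ − E))/ℏ = 1.618.
κL = 1.242, sinh(κL) = 1.587.
Matching ψ, ψ′ at both faces gives T = [1 + V₀² sinh²(κL) / (4E(V₀ − E))]⁻¹ = 1/5.767 = 0.173.

T = 0.173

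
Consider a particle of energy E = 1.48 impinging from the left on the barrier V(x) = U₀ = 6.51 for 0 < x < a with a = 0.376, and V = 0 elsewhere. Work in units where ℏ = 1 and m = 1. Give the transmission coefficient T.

Since E < U₀ the interior solution is evanescent with decay constant κ = √(2m(U₀ − E))/ℏ = 3.172.
κa = 1.193, sinh(κa) = 1.496.
Matching ψ, ψ′ at both faces gives T = [1 + U₀² sinh²(κa) / (4E(U₀ − E))]⁻¹ = 1/4.185 = 0.239.

T = 0.239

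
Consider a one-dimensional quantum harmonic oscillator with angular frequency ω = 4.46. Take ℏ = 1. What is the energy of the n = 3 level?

Using E_n = (n + ½)ℏω: E_3 = 3.5 × 4.46 = 15.61.

E = 15.6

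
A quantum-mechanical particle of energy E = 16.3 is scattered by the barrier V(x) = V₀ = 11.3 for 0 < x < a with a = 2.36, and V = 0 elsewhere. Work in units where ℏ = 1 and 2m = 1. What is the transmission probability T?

T = 0.782

E > V₀: inside the barrier k₂ = √(2m(E − V₀))/ℏ = 2.236, k₂a = 5.277.
T = [1 + V₀² sin²(k₂a) / (4E(E − V₀))]⁻¹ = 1/1.279 = 0.782.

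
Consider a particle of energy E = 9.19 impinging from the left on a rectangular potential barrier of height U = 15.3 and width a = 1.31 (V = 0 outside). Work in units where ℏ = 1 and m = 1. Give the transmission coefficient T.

E < U: inside the barrier ψ ∝ e^{±κx} with κ = √(2m(U − E))/ℏ = 3.496.
κa = 4.579, sinh(κa) = 48.72.
Matching ψ, ψ′ at both faces gives T = [1 + U² sinh²(κa) / (4E(U − E))]⁻¹ = 1/2475 = 0.000404.

T = 0.000404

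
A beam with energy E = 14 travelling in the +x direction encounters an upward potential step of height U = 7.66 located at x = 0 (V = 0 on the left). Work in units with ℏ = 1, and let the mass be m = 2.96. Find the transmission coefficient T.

T = 0.962

On each side the TISE gives plane waves with k = √(2m(E − V))/ℏ: k₁ = √(2·2.96·14) = 9.104, k₂ = √(2·2.96·6.34) = 6.126.
Matching ψ and ψ′ at x = 0 gives r = (k₁ − k₂)/(k₁ + k₂), so R = r² = 0.03822 and T = 1 − R = 0.9618.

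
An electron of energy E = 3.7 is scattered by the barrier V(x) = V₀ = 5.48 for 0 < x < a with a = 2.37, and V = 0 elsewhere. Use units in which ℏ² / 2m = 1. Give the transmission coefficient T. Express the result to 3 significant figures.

T = 0.00627

Since E < V₀ the interior solution is evanescent with decay constant κ = √(2m(V₀ − E))/ℏ = 1.334.
κa = 3.162, sinh(κa) = 11.79.
The exact tunnelling result is T⁻¹ = 1 + V₀² sinh²(κa) / [4E(V₀ − E)] = 159.4, so T = 0.00627.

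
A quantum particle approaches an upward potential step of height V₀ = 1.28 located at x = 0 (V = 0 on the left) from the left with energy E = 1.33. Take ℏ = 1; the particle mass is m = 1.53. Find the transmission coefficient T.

T = 0.544

On each side the TISE gives plane waves with k = √(2m(E − V))/ℏ: k₁ = √(2·1.53·1.33) = 2.017, k₂ = √(2·1.53·0.05) = 0.3912.
Continuity of ψ and ψ′ at the step yields the reflection amplitude r = (k₁ − k₂)/(k₁ + k₂) = 0.6752; thus R = |r|² = 0.4559, T = 0.5441.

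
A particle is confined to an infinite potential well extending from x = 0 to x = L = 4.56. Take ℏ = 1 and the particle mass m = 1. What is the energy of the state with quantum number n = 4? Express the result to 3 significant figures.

Requiring ψ(0) = ψ(L) = 0 quantises k = nπ/L, hence E_n = ℏ²k²/2m = n²π²ℏ²/(2mL²).
E_4 = 4² × π² / (2 × 1 × 4.56²) = 3.797.

E = 3.80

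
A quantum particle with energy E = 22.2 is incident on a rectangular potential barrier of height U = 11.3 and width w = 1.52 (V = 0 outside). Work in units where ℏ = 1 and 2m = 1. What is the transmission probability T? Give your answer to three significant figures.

T = 0.893

Above the barrier the interior wavenumber is k₂ = √(2m(E − U))/ℏ = 3.302, giving phase k₂w = 5.018.
T = [1 + U² sin²(k₂w) / (4E(E − U))]⁻¹ = 1/1.120 = 0.893.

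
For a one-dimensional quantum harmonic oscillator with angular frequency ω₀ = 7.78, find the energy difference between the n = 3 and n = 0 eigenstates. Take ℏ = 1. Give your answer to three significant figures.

E_n = ℏω₀(n + ½), so ΔE = (3 − 0) ℏω₀ = 3 × 7.78 = 23.34.

ΔE = 23.3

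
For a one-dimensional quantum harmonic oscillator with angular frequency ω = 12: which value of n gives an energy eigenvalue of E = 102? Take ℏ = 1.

n = 8

Invert E_n = (n + ½)ℏω: n = E/ℏω − ½ = 8.000, so n = 8.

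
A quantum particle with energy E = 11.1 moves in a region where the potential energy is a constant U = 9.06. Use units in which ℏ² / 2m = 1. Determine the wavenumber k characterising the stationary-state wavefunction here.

k = 1.43

With E > U the solution is oscillatory, ψ ∝ e^{±ikx} with k = √(2m(E − U))/ℏ.
k = √(2 × 0.5 × 2.04) = 1.428.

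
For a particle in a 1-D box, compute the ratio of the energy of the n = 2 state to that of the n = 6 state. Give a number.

0.111111

E_n = n²π²ℏ²/(2mL²) so the ratio is n₂²/n₁² = 4/36 = 0.111111.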